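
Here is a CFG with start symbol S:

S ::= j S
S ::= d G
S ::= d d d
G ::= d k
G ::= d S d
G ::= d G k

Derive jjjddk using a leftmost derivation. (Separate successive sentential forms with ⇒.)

S ⇒ jS ⇒ jjS ⇒ jjjS ⇒ jjjdG ⇒ jjjddk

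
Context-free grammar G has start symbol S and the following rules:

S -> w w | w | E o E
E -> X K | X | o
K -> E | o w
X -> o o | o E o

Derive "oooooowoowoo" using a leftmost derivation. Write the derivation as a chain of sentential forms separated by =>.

S => EoE   [S -> E o E]
EoE => XKoE   [E -> X K]
XKoE => oEoKoE   [X -> o E o]
oEoKoE => oXKoKoE   [E -> X K]
oXKoKoE => ooEoKoKoE   [X -> o E o]
ooEoKoKoE => ooXoKoKoE   [E -> X]
ooXoKoKoE => oooooKoKoE   [X -> o o]
oooooKoKoE => oooooowoKoE   [K -> o w]
oooooowoKoE => oooooowoowoE   [K -> o w]
oooooowoowoE => oooooowoowoo   [E -> o]

S => EoE => XKoE => oEoKoE => oXKoKoE => ooEoKoKoE => ooXoKoKoE => oooooKoKoE => oooooowoKoE => oooooowoowoE => oooooowoowoo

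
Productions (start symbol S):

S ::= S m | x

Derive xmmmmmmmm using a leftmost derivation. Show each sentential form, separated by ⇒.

S ⇒ Sm ⇒ Smm ⇒ Smmm ⇒ Smmmm ⇒ Smmmmm ⇒ Smmmmmm ⇒ Smmmmmmm ⇒ Smmmmmmmm ⇒ xmmmmmmmm

S ⇒ Sm   [S ::= S m]
Sm ⇒ Smm   [S ::= S m]
Smm ⇒ Smmm   [S ::= S m]
Smmm ⇒ Smmmm   [S ::= S m]
Smmmm ⇒ Smmmmm   [S ::= S m]
Smmmmm ⇒ Smmmmmm   [S ::= S m]
Smmmmmm ⇒ Smmmmmmm   [S ::= S m]
Smmmmmmm ⇒ Smmmmmmmm   [S ::= S m]
Smmmmmmmm ⇒ xmmmmmmmm   [S ::= x]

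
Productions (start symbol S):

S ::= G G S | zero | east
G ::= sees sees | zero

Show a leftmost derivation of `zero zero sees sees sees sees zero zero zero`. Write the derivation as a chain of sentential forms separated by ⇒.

S ⇒ G G S   [S ::= G G S]
G G S ⇒ zero G S   [G ::= zero]
zero G S ⇒ zero zero S   [G ::= zero]
zero zero S ⇒ zero zero G G S   [S ::= G G S]
zero zero G G S ⇒ zero zero sees sees G S   [G ::= sees sees]
zero zero sees sees G S ⇒ zero zero sees sees sees sees S   [G ::= sees sees]
zero zero sees sees sees sees S ⇒ zero zero sees sees sees sees G G S   [S ::= G G S]
zero zero sees sees sees sees G G S ⇒ zero zero sees sees sees sees zero G S   [G ::= zero]
zero zero sees sees sees sees zero G S ⇒ zero zero sees sees sees sees zero zero S   [G ::= zero]
zero zero sees sees sees sees zero zero S ⇒ zero zero sees sees sees sees zero zero zero   [S ::= zero]

S ⇒ G G S ⇒ zero G S ⇒ zero zero S ⇒ zero zero G G S ⇒ zero zero sees sees G S ⇒ zero zero sees sees sees sees S ⇒ zero zero sees sees sees sees G G S ⇒ zero zero sees sees sees sees zero G S ⇒ zero zero sees sees sees sees zero zero S ⇒ zero zero sees sees sees sees zero zero zero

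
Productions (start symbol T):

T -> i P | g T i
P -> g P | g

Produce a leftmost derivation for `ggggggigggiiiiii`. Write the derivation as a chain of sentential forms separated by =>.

T => gTi   [T -> g T i]
gTi => ggTii   [T -> g T i]
ggTii => gggTiii   [T -> g T i]
gggTiii => ggggTiiii   [T -> g T i]
ggggTiiii => gggggTiiiii   [T -> g T i]
gggggTiiiii => ggggggTiiiiii   [T -> g T i]
ggggggTiiiiii => ggggggiPiiiiii   [T -> i P]
ggggggiPiiiiii => ggggggigPiiiiii   [P -> g P]
ggggggigPiiiiii => ggggggiggPiiiiii   [P -> g P]
ggggggiggPiiiiii => ggggggigggiiiiii   [P -> g]

T => gTi => ggTii => gggTiii => ggggTiiii => gggggTiiiii => ggggggTiiiiii => ggggggiPiiiiii => ggggggigPiiiiii => ggggggiggPiiiiii => ggggggigggiiiiii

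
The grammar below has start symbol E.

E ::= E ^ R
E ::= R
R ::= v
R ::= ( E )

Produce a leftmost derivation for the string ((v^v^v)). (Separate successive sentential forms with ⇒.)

E ⇒ R ⇒ (E) ⇒ (R) ⇒ ((E)) ⇒ ((E^R)) ⇒ ((E^R^R)) ⇒ ((R^R^R)) ⇒ ((v^R^R)) ⇒ ((v^v^R)) ⇒ ((v^v^v))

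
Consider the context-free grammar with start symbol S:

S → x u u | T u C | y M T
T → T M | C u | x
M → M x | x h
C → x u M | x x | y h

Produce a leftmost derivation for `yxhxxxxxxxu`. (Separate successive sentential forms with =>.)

S=>yMT=>yMxT=>yMxxT=>yMxxxT=>yMxxxxT=>yMxxxxxT=>yxhxxxxxT=>yxhxxxxxCu=>yxhxxxxxxxu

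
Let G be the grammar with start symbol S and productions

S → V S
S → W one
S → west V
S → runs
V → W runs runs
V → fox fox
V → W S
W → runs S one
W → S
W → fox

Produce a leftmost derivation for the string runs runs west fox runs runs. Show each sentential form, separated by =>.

S => V S => W S S => S S S => runs S S => runs runs S => runs runs west V => runs runs west W runs runs => runs runs west fox runs runs

S => V S   [S → V S]
V S => W S S   [V → W S]
W S S => S S S   [W → S]
S S S => runs S S   [S → runs]
runs S S => runs runs S   [S → runs]
runs runs S => runs runs west V   [S → west V]
runs runs west V => runs runs west W runs runs   [V → W runs runs]
runs runs west W runs runs => runs runs west fox runs runs   [W → fox]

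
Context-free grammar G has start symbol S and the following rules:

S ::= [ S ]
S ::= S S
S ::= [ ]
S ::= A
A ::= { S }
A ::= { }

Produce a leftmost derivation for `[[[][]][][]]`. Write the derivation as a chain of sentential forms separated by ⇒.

S ⇒ [S]   [S ::= [ S ]]
[S] ⇒ [SS]   [S ::= S S]
[SS] ⇒ [SSS]   [S ::= S S]
[SSS] ⇒ [[S]SS]   [S ::= [ S ]]
[[S]SS] ⇒ [[SS]SS]   [S ::= S S]
[[SS]SS] ⇒ [[[]S]SS]   [S ::= [ ]]
[[[]S]SS] ⇒ [[[][]]SS]   [S ::= [ ]]
[[[][]]SS] ⇒ [[[][]][]S]   [S ::= [ ]]
[[[][]][]S] ⇒ [[[][]][][]]   [S ::= [ ]]

S⇒[S]⇒[SS]⇒[SSS]⇒[[S]SS]⇒[[SS]SS]⇒[[[]S]SS]⇒[[[][]]SS]⇒[[[][]][]S]⇒[[[][]][][]]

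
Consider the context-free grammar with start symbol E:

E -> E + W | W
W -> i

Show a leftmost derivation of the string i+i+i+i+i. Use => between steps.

E => E+W => E+W+W => E+W+W+W => E+W+W+W+W => W+W+W+W+W => i+W+W+W+W => i+i+W+W+W => i+i+i+W+W => i+i+i+i+W => i+i+i+i+i

E => E+W   [E -> E + W]
E+W => E+W+W   [E -> E + W]
E+W+W => E+W+W+W   [E -> E + W]
E+W+W+W => E+W+W+W+W   [E -> E + W]
E+W+W+W+W => W+W+W+W+W   [E -> W]
W+W+W+W+W => i+W+W+W+W   [W -> i]
i+W+W+W+W => i+i+W+W+W   [W -> i]
i+i+W+W+W => i+i+i+W+W   [W -> i]
i+i+i+W+W => i+i+i+i+W   [W -> i]
i+i+i+i+W => i+i+i+i+i   [W -> i]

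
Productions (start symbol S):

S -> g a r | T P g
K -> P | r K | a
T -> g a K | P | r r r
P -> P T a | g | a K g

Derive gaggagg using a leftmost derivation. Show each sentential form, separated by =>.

S => TPg   [S -> T P g]
TPg => gaKPg   [T -> g a K]
gaKPg => gaPPg   [K -> P]
gaPPg => gaPTaPg   [P -> P T a]
gaPTaPg => gagTaPg   [P -> g]
gagTaPg => gagPaPg   [T -> P]
gagPaPg => gaggaPg   [P -> g]
gaggaPg => gaggagg   [P -> g]

S => TPg => gaKPg => gaPPg => gaPTaPg => gagTaPg => gagPaPg => gaggaPg => gaggagg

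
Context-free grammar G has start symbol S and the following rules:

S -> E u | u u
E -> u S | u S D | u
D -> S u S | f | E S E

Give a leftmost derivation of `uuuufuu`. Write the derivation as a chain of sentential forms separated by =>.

S=>Eu=>uSu=>uEuu=>uuSDuu=>uuuuDuu=>uuuufuu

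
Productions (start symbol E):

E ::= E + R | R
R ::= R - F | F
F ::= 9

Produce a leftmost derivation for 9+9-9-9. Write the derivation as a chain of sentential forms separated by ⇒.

E⇒E+R⇒R+R⇒F+R⇒9+R⇒9+R-F⇒9+R-F-F⇒9+F-F-F⇒9+9-F-F⇒9+9-9-F⇒9+9-9-9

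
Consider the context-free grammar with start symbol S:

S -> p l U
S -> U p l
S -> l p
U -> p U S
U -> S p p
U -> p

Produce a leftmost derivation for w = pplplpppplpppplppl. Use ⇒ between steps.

S ⇒ Upl ⇒ pUSpl ⇒ pSppSpl ⇒ pplUppSpl ⇒ pplSppppSpl ⇒ pplUplppppSpl ⇒ pplSppplppppSpl ⇒ pplplUppplppppSpl ⇒ pplplpppplppppSpl ⇒ pplplpppplpppplppl

S ⇒ Upl   [S -> U p l]
Upl ⇒ pUSpl   [U -> p U S]
pUSpl ⇒ pSppSpl   [U -> S p p]
pSppSpl ⇒ pplUppSpl   [S -> p l U]
pplUppSpl ⇒ pplSppppSpl   [U -> S p p]
pplSppppSpl ⇒ pplUplppppSpl   [S -> U p l]
pplUplppppSpl ⇒ pplSppplppppSpl   [U -> S p p]
pplSppplppppSpl ⇒ pplplUppplppppSpl   [S -> p l U]
pplplUppplppppSpl ⇒ pplplpppplppppSpl   [U -> p]
pplplpppplppppSpl ⇒ pplplpppplpppplppl   [S -> l p]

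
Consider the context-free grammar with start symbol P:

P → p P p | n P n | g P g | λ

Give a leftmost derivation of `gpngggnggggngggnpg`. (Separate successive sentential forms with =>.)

P => gPg   [P → g P g]
gPg => gpPpg   [P → p P p]
gpPpg => gpnPnpg   [P → n P n]
gpnPnpg => gpngPgnpg   [P → g P g]
gpngPgnpg => gpnggPggnpg   [P → g P g]
gpnggPggnpg => gpngggPgggnpg   [P → g P g]
gpngggPgggnpg => gpngggnPngggnpg   [P → n P n]
gpngggnPngggnpg => gpngggngPgngggnpg   [P → g P g]
gpngggngPgngggnpg => gpngggnggPggngggnpg   [P → g P g]
gpngggnggPggngggnpg => gpngggnggggngggnpg   [P → λ]

P => gPg => gpPpg => gpnPnpg => gpngPgnpg => gpnggPggnpg => gpngggPgggnpg => gpngggnPngggnpg => gpngggngPgngggnpg => gpngggnggPggngggnpg => gpngggnggggngggnpg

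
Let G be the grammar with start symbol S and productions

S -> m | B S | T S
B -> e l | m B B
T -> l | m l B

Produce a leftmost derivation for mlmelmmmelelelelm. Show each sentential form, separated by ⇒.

S ⇒ TS   [S -> T S]
TS ⇒ mlBS   [T -> m l B]
mlBS ⇒ mlmBBS   [B -> m B B]
mlmBBS ⇒ mlmelBS   [B -> e l]
mlmelBS ⇒ mlmelmBBS   [B -> m B B]
mlmelmBBS ⇒ mlmelmmBBBS   [B -> m B B]
mlmelmmBBBS ⇒ mlmelmmmBBBBS   [B -> m B B]
mlmelmmmBBBBS ⇒ mlmelmmmelBBBS   [B -> e l]
mlmelmmmelBBBS ⇒ mlmelmmmelelBBS   [B -> e l]
mlmelmmmelelBBS ⇒ mlmelmmmelelelBS   [B -> e l]
mlmelmmmelelelBS ⇒ mlmelmmmelelelelS   [B -> e l]
mlmelmmmelelelelS ⇒ mlmelmmmelelelelm   [S -> m]

S ⇒ TS ⇒ mlBS ⇒ mlmBBS ⇒ mlmelBS ⇒ mlmelmBBS ⇒ mlmelmmBBBS ⇒ mlmelmmmBBBBS ⇒ mlmelmmmelBBBS ⇒ mlmelmmmelelBBS ⇒ mlmelmmmelelelBS ⇒ mlmelmmmelelelelS ⇒ mlmelmmmelelelelm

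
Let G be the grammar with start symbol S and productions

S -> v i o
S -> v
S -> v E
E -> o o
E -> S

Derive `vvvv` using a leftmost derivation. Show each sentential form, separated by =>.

S=>vE=>vS=>vvE=>vvS=>vvvE=>vvvS=>vvvv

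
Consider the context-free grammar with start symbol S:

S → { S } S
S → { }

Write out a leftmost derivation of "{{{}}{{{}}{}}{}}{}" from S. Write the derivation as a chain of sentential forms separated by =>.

S => {S}S => {{S}S}S => {{{}}S}S => {{{}}{S}S}S => {{{}}{{S}S}S}S => {{{}}{{{}}S}S}S => {{{}}{{{}}{}}S}S => {{{}}{{{}}{}}{}}S => {{{}}{{{}}{}}{}}{}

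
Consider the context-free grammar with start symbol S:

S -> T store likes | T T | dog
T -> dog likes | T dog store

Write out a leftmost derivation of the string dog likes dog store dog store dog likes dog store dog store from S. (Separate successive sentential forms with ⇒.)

S ⇒ T T   [S -> T T]
T T ⇒ T dog store T   [T -> T dog store]
T dog store T ⇒ T dog store dog store T   [T -> T dog store]
T dog store dog store T ⇒ dog likes dog store dog store T   [T -> dog likes]
dog likes dog store dog store T ⇒ dog likes dog store dog store T dog store   [T -> T dog store]
dog likes dog store dog store T dog store ⇒ dog likes dog store dog store T dog store dog store   [T -> T dog store]
dog likes dog store dog store T dog store dog store ⇒ dog likes dog store dog store dog likes dog store dog store   [T -> dog likes]

S ⇒ T T ⇒ T dog store T ⇒ T dog store dog store T ⇒ dog likes dog store dog store T ⇒ dog likes dog store dog store T dog store ⇒ dog likes dog store dog store T dog store dog store ⇒ dog likes dog store dog store dog likes dog store dog store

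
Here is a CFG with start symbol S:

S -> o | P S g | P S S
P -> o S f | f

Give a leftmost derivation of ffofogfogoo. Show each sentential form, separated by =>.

S=>PSS=>fSS=>fPSSS=>ffSSS=>ffPSgSS=>ffoSfSgSS=>ffoPSgfSgSS=>ffofSgfSgSS=>ffofogfSgSS=>ffofogfogSS=>ffofogfogoS=>ffofogfogoo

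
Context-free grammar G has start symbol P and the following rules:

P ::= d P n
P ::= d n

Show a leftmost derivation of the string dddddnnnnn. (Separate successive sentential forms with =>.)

P => dPn   [P ::= d P n]
dPn => ddPnn   [P ::= d P n]
ddPnn => dddPnnn   [P ::= d P n]
dddPnnn => ddddPnnnn   [P ::= d P n]
ddddPnnnn => dddddnnnnn   [P ::= d n]

P => dPn => ddPnn => dddPnnn => ddddPnnnn => dddddnnnnn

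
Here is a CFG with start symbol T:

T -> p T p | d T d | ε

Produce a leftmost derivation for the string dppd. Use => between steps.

T=>dTd=>dpTpd=>dppd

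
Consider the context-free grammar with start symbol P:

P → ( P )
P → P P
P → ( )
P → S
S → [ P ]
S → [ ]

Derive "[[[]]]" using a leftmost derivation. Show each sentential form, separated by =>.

P => S   [P → S]
S => [P]   [S → [ P ]]
[P] => [S]   [P → S]
[S] => [[P]]   [S → [ P ]]
[[P]] => [[S]]   [P → S]
[[S]] => [[[]]]   [S → [ ]]

P => S => [P] => [S] => [[P]] => [[S]] => [[[]]]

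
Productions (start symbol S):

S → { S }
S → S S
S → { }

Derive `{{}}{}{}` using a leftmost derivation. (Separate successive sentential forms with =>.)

S => SS   [S → S S]
SS => SSS   [S → S S]
SSS => {S}SS   [S → { S }]
{S}SS => {{}}SS   [S → { }]
{{}}SS => {{}}{}S   [S → { }]
{{}}{}S => {{}}{}{}   [S → { }]

S => SS => SSS => {S}SS => {{}}SS => {{}}{}S => {{}}{}{}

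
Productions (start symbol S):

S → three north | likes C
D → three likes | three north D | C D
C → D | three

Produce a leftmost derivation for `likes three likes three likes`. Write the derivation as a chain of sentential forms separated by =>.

S => likes C   [S → likes C]
likes C => likes D   [C → D]
likes D => likes C D   [D → C D]
likes C D => likes D D   [C → D]
likes D D => likes three likes D   [D → three likes]
likes three likes D => likes three likes three likes   [D → three likes]

S => likes C => likes D => likes C D => likes D D => likes three likes D => likes three likes three likes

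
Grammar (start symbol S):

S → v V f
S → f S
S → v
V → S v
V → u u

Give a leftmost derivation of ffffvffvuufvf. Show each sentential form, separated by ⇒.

S ⇒ fS   [S → f S]
fS ⇒ ffS   [S → f S]
ffS ⇒ fffS   [S → f S]
fffS ⇒ ffffS   [S → f S]
ffffS ⇒ ffffvVf   [S → v V f]
ffffvVf ⇒ ffffvSvf   [V → S v]
ffffvSvf ⇒ ffffvfSvf   [S → f S]
ffffvfSvf ⇒ ffffvffSvf   [S → f S]
ffffvffSvf ⇒ ffffvffvVfvf   [S → v V f]
ffffvffvVfvf ⇒ ffffvffvuufvf   [V → u u]

S⇒fS⇒ffS⇒fffS⇒ffffS⇒ffffvVf⇒ffffvSvf⇒ffffvfSvf⇒ffffvffSvf⇒ffffvffvVfvf⇒ffffvffvuufvf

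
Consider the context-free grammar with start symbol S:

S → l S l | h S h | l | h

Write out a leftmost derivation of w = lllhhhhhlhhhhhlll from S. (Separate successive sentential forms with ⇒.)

S ⇒ lSl ⇒ llSll ⇒ lllSlll ⇒ lllhShlll ⇒ lllhhShhlll ⇒ lllhhhShhhlll ⇒ lllhhhhShhhhlll ⇒ lllhhhhhShhhhhlll ⇒ lllhhhhhlhhhhhlll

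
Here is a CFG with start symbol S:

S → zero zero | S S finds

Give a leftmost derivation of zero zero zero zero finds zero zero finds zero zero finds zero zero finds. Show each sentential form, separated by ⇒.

S ⇒ S S finds   [S → S S finds]
S S finds ⇒ S S finds S finds   [S → S S finds]
S S finds S finds ⇒ S S finds S finds S finds   [S → S S finds]
S S finds S finds S finds ⇒ S S finds S finds S finds S finds   [S → S S finds]
S S finds S finds S finds S finds ⇒ zero zero S finds S finds S finds S finds   [S → zero zero]
zero zero S finds S finds S finds S finds ⇒ zero zero zero zero finds S finds S finds S finds   [S → zero zero]
zero zero zero zero finds S finds S finds S finds ⇒ zero zero zero zero finds zero zero finds S finds S finds   [S → zero zero]
zero zero zero zero finds zero zero finds S finds S finds ⇒ zero zero zero zero finds zero zero finds zero zero finds S finds   [S → zero zero]
zero zero zero zero finds zero zero finds zero zero finds S finds ⇒ zero zero zero zero finds zero zero finds zero zero finds zero zero finds   [S → zero zero]

S ⇒ S S finds ⇒ S S finds S finds ⇒ S S finds S finds S finds ⇒ S S finds S finds S finds S finds ⇒ zero zero S finds S finds S finds S finds ⇒ zero zero zero zero finds S finds S finds S finds ⇒ zero zero zero zero finds zero zero finds S finds S finds ⇒ zero zero zero zero finds zero zero finds zero zero finds S finds ⇒ zero zero zero zero finds zero zero finds zero zero finds zero zero finds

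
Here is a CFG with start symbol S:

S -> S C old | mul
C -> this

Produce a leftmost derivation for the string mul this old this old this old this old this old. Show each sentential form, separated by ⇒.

S ⇒ S C old ⇒ S C old C old ⇒ S C old C old C old ⇒ S C old C old C old C old ⇒ S C old C old C old C old C old ⇒ mul C old C old C old C old C old ⇒ mul this old C old C old C old C old ⇒ mul this old this old C old C old C old ⇒ mul this old this old this old C old C old ⇒ mul this old this old this old this old C old ⇒ mul this old this old this old this old this old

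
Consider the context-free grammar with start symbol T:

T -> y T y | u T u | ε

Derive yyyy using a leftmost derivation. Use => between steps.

T => yTy => yyTyy => yyyy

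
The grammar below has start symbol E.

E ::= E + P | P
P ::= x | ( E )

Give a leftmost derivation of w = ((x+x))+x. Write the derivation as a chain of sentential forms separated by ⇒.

E⇒E+P⇒P+P⇒(E)+P⇒(P)+P⇒((E))+P⇒((E+P))+P⇒((P+P))+P⇒((x+P))+P⇒((x+x))+P⇒((x+x))+x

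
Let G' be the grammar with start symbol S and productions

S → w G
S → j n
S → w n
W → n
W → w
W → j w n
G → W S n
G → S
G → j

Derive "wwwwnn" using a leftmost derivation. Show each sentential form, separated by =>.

S=>wG=>wS=>wwG=>wwWSn=>wwwSn=>wwwwnn

S => wG   [S → w G]
wG => wS   [G → S]
wS => wwG   [S → w G]
wwG => wwWSn   [G → W S n]
wwWSn => wwwSn   [W → w]
wwwSn => wwwwnn   [S → w n]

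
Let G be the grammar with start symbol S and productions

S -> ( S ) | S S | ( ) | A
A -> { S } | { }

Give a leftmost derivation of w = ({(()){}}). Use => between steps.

S => (S)   [S -> ( S )]
(S) => (A)   [S -> A]
(A) => ({S})   [A -> { S }]
({S}) => ({SS})   [S -> S S]
({SS}) => ({(S)S})   [S -> ( S )]
({(S)S}) => ({(())S})   [S -> ( )]
({(())S}) => ({(())A})   [S -> A]
({(())A}) => ({(()){}})   [A -> { }]

S => (S) => (A) => ({S}) => ({SS}) => ({(S)S}) => ({(())S}) => ({(())A}) => ({(()){}})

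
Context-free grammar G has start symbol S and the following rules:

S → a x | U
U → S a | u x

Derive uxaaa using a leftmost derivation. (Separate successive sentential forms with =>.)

S => U => Sa => Ua => Saa => Uaa => Saaa => Uaaa => uxaaa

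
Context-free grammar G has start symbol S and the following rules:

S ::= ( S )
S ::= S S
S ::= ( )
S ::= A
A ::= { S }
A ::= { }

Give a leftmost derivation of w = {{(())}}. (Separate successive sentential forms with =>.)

S=>A=>{S}=>{A}=>{{S}}=>{{(S)}}=>{{(())}}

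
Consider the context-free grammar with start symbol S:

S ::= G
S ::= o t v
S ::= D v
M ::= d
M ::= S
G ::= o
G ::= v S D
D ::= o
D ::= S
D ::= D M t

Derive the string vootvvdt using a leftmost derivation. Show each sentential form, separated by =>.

S => G   [S ::= G]
G => vSD   [G ::= v S D]
vSD => vGD   [S ::= G]
vGD => voD   [G ::= o]
voD => voDMt   [D ::= D M t]
voDMt => voSMt   [D ::= S]
voSMt => voDvMt   [S ::= D v]
voDvMt => voSvMt   [D ::= S]
voSvMt => vootvvMt   [S ::= o t v]
vootvvMt => vootvvdt   [M ::= d]

S => G => vSD => vGD => voD => voDMt => voSMt => voDvMt => voSvMt => vootvvMt => vootvvdt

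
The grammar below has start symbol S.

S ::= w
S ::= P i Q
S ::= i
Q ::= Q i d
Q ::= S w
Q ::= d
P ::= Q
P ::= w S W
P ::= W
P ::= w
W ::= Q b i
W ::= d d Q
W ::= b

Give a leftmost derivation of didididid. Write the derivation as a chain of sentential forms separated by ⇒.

S⇒PiQ⇒QiQ⇒QidiQ⇒QididiQ⇒QidididiQ⇒didididiQ⇒didididid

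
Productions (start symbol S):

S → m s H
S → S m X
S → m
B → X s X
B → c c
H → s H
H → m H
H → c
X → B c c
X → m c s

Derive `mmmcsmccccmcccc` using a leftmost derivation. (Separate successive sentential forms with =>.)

S => SmX => SmXmX => SmXmXmX => mmXmXmX => mmmcsmXmX => mmmcsmBccmX => mmmcsmccccmX => mmmcsmccccmBcc => mmmcsmccccmcccc

S => SmX   [S → S m X]
SmX => SmXmX   [S → S m X]
SmXmX => SmXmXmX   [S → S m X]
SmXmXmX => mmXmXmX   [S → m]
mmXmXmX => mmmcsmXmX   [X → m c s]
mmmcsmXmX => mmmcsmBccmX   [X → B c c]
mmmcsmBccmX => mmmcsmccccmX   [B → c c]
mmmcsmccccmX => mmmcsmccccmBcc   [X → B c c]
mmmcsmccccmBcc => mmmcsmccccmcccc   [B → c c]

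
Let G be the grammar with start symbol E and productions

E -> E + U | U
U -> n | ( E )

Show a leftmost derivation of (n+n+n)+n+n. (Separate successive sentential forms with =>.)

E=>E+U=>E+U+U=>U+U+U=>(E)+U+U=>(E+U)+U+U=>(E+U+U)+U+U=>(U+U+U)+U+U=>(n+U+U)+U+U=>(n+n+U)+U+U=>(n+n+n)+U+U=>(n+n+n)+n+U=>(n+n+n)+n+n

E => E+U   [E -> E + U]
E+U => E+U+U   [E -> E + U]
E+U+U => U+U+U   [E -> U]
U+U+U => (E)+U+U   [U -> ( E )]
(E)+U+U => (E+U)+U+U   [E -> E + U]
(E+U)+U+U => (E+U+U)+U+U   [E -> E + U]
(E+U+U)+U+U => (U+U+U)+U+U   [E -> U]
(U+U+U)+U+U => (n+U+U)+U+U   [U -> n]
(n+U+U)+U+U => (n+n+U)+U+U   [U -> n]
(n+n+U)+U+U => (n+n+n)+U+U   [U -> n]
(n+n+n)+U+U => (n+n+n)+n+U   [U -> n]
(n+n+n)+n+U => (n+n+n)+n+n   [U -> n]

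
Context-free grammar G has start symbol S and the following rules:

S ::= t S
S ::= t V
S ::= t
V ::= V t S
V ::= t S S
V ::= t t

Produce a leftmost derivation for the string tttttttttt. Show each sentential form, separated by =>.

S=>tV=>ttSS=>tttSS=>ttttSS=>tttttVS=>tttttVtSS=>ttttttttSS=>tttttttttS=>tttttttttt

S => tV   [S ::= t V]
tV => ttSS   [V ::= t S S]
ttSS => tttSS   [S ::= t S]
tttSS => ttttSS   [S ::= t S]
ttttSS => tttttVS   [S ::= t V]
tttttVS => tttttVtSS   [V ::= V t S]
tttttVtSS => ttttttttSS   [V ::= t t]
ttttttttSS => tttttttttS   [S ::= t]
tttttttttS => tttttttttt   [S ::= t]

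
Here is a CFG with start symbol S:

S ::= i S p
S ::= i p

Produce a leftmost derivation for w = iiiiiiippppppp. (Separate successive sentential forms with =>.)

S => iSp => iiSpp => iiiSppp => iiiiSpppp => iiiiiSppppp => iiiiiiSpppppp => iiiiiiippppppp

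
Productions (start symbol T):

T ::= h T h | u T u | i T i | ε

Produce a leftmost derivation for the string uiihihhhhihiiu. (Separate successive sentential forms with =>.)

T => uTu => uiTiu => uiiTiiu => uiihThiiu => uiihiTihiiu => uiihihThihiiu => uiihihhThhihiiu => uiihihhhhihiiu

T => uTu   [T ::= u T u]
uTu => uiTiu   [T ::= i T i]
uiTiu => uiiTiiu   [T ::= i T i]
uiiTiiu => uiihThiiu   [T ::= h T h]
uiihThiiu => uiihiTihiiu   [T ::= i T i]
uiihiTihiiu => uiihihThihiiu   [T ::= h T h]
uiihihThihiiu => uiihihhThhihiiu   [T ::= h T h]
uiihihhThhihiiu => uiihihhhhihiiu   [T ::= ε]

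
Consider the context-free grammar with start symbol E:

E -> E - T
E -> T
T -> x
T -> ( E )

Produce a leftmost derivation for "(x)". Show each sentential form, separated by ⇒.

E ⇒ T ⇒ (E) ⇒ (T) ⇒ (x)

E ⇒ T   [E -> T]
T ⇒ (E)   [T -> ( E )]
(E) ⇒ (T)   [E -> T]
(T) ⇒ (x)   [T -> x]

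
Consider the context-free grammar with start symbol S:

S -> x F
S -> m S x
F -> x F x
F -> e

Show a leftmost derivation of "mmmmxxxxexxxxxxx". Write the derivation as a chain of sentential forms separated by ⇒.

S ⇒ mSx ⇒ mmSxx ⇒ mmmSxxx ⇒ mmmmSxxxx ⇒ mmmmxFxxxx ⇒ mmmmxxFxxxxx ⇒ mmmmxxxFxxxxxx ⇒ mmmmxxxxFxxxxxxx ⇒ mmmmxxxxexxxxxxx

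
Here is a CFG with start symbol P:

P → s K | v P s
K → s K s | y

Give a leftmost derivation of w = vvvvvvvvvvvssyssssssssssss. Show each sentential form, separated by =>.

P => vPs => vvPss => vvvPsss => vvvvPssss => vvvvvPsssss => vvvvvvPssssss => vvvvvvvPsssssss => vvvvvvvvPssssssss => vvvvvvvvvPsssssssss => vvvvvvvvvvPssssssssss => vvvvvvvvvvvPsssssssssss => vvvvvvvvvvvsKsssssssssss => vvvvvvvvvvvssKssssssssssss => vvvvvvvvvvvssyssssssssssss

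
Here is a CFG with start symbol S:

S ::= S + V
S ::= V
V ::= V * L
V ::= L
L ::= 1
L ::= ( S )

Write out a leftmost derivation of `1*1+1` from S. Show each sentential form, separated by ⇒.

S ⇒ S+V ⇒ V+V ⇒ V*L+V ⇒ L*L+V ⇒ 1*L+V ⇒ 1*1+V ⇒ 1*1+L ⇒ 1*1+1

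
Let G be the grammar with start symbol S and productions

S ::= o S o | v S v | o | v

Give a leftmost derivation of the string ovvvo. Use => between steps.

S => oSo   [S ::= o S o]
oSo => ovSvo   [S ::= v S v]
ovSvo => ovvvo   [S ::= v]

S => oSo => ovSvo => ovvvo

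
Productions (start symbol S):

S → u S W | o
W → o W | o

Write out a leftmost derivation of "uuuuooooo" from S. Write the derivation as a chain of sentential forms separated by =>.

S => uSW => uuSWW => uuuSWWW => uuuuSWWWW => uuuuoWWWW => uuuuooWWW => uuuuoooWW => uuuuooooW => uuuuooooo

S => uSW   [S → u S W]
uSW => uuSWW   [S → u S W]
uuSWW => uuuSWWW   [S → u S W]
uuuSWWW => uuuuSWWWW   [S → u S W]
uuuuSWWWW => uuuuoWWWW   [S → o]
uuuuoWWWW => uuuuooWWW   [W → o]
uuuuooWWW => uuuuoooWW   [W → o]
uuuuoooWW => uuuuooooW   [W → o]
uuuuooooW => uuuuooooo   [W → o]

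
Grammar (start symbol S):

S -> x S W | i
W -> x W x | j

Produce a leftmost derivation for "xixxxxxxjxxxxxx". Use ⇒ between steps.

S⇒xSW⇒xiW⇒xixWx⇒xixxWxx⇒xixxxWxxx⇒xixxxxWxxxx⇒xixxxxxWxxxxx⇒xixxxxxxWxxxxxx⇒xixxxxxxjxxxxxx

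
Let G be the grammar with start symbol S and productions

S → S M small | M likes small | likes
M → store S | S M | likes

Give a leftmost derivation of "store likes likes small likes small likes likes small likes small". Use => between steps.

S => S M small   [S → S M small]
S M small => M likes small M small   [S → M likes small]
M likes small M small => S M likes small M small   [M → S M]
S M likes small M small => M likes small M likes small M small   [S → M likes small]
M likes small M likes small M small => store S likes small M likes small M small   [M → store S]
store S likes small M likes small M small => store M likes small likes small M likes small M small   [S → M likes small]
store M likes small likes small M likes small M small => store likes likes small likes small M likes small M small   [M → likes]
store likes likes small likes small M likes small M small => store likes likes small likes small likes likes small M small   [M → likes]
store likes likes small likes small likes likes small M small => store likes likes small likes small likes likes small likes small   [M → likes]

S => S M small => M likes small M small => S M likes small M small => M likes small M likes small M small => store S likes small M likes small M small => store M likes small likes small M likes small M small => store likes likes small likes small M likes small M small => store likes likes small likes small likes likes small M small => store likes likes small likes small likes likes small likes small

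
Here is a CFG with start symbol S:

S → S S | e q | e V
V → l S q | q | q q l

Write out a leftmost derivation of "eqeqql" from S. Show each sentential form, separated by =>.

S => SS => eVS => eqS => eqeV => eqeqql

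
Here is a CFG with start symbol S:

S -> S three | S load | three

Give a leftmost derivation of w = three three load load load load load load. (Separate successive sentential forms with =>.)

S => S load => S load load => S load load load => S load load load load => S load load load load load => S load load load load load load => S three load load load load load load => three three load load load load load load

S => S load   [S -> S load]
S load => S load load   [S -> S load]
S load load => S load load load   [S -> S load]
S load load load => S load load load load   [S -> S load]
S load load load load => S load load load load load   [S -> S load]
S load load load load load => S load load load load load load   [S -> S load]
S load load load load load load => S three load load load load load load   [S -> S three]
S three load load load load load load => three three load load load load load load   [S -> three]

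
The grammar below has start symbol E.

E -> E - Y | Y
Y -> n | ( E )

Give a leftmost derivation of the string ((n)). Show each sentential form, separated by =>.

E => Y => (E) => (Y) => ((E)) => ((Y)) => ((n))

E => Y   [E -> Y]
Y => (E)   [Y -> ( E )]
(E) => (Y)   [E -> Y]
(Y) => ((E))   [Y -> ( E )]
((E)) => ((Y))   [E -> Y]
((Y)) => ((n))   [Y -> n]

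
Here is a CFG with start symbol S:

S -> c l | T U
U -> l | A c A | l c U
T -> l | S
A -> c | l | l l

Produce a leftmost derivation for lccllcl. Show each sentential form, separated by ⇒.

S ⇒ TU   [S -> T U]
TU ⇒ SU   [T -> S]
SU ⇒ TUU   [S -> T U]
TUU ⇒ lUU   [T -> l]
lUU ⇒ lAcAU   [U -> A c A]
lAcAU ⇒ lccAU   [A -> c]
lccAU ⇒ lcclU   [A -> l]
lcclU ⇒ lccllcU   [U -> l c U]
lccllcU ⇒ lccllcl   [U -> l]

S⇒TU⇒SU⇒TUU⇒lUU⇒lAcAU⇒lccAU⇒lcclU⇒lccllcU⇒lccllcl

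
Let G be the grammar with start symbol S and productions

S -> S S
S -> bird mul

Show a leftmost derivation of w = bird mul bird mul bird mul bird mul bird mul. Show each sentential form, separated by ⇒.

S ⇒ S S ⇒ S S S ⇒ S S S S ⇒ S S S S S ⇒ bird mul S S S S ⇒ bird mul bird mul S S S ⇒ bird mul bird mul bird mul S S ⇒ bird mul bird mul bird mul bird mul S ⇒ bird mul bird mul bird mul bird mul bird mul

S ⇒ S S   [S -> S S]
S S ⇒ S S S   [S -> S S]
S S S ⇒ S S S S   [S -> S S]
S S S S ⇒ S S S S S   [S -> S S]
S S S S S ⇒ bird mul S S S S   [S -> bird mul]
bird mul S S S S ⇒ bird mul bird mul S S S   [S -> bird mul]
bird mul bird mul S S S ⇒ bird mul bird mul bird mul S S   [S -> bird mul]
bird mul bird mul bird mul S S ⇒ bird mul bird mul bird mul bird mul S   [S -> bird mul]
bird mul bird mul bird mul bird mul S ⇒ bird mul bird mul bird mul bird mul bird mul   [S -> bird mul]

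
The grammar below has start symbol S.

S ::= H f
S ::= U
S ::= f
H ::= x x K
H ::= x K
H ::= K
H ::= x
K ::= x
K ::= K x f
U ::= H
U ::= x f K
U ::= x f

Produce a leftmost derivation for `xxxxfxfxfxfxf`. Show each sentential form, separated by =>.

S => U => H => xxK => xxKxf => xxKxfxf => xxKxfxfxf => xxKxfxfxfxf => xxKxfxfxfxfxf => xxxxfxfxfxfxf

S => U   [S ::= U]
U => H   [U ::= H]
H => xxK   [H ::= x x K]
xxK => xxKxf   [K ::= K x f]
xxKxf => xxKxfxf   [K ::= K x f]
xxKxfxf => xxKxfxfxf   [K ::= K x f]
xxKxfxfxf => xxKxfxfxfxf   [K ::= K x f]
xxKxfxfxfxf => xxKxfxfxfxfxf   [K ::= K x f]
xxKxfxfxfxfxf => xxxxfxfxfxfxf   [K ::= x]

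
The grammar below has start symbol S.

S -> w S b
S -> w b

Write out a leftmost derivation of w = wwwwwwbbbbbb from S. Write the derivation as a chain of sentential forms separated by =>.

S => wSb   [S -> w S b]
wSb => wwSbb   [S -> w S b]
wwSbb => wwwSbbb   [S -> w S b]
wwwSbbb => wwwwSbbbb   [S -> w S b]
wwwwSbbbb => wwwwwSbbbbb   [S -> w S b]
wwwwwSbbbbb => wwwwwwbbbbbb   [S -> w b]

S => wSb => wwSbb => wwwSbbb => wwwwSbbbb => wwwwwSbbbbb => wwwwwwbbbbbb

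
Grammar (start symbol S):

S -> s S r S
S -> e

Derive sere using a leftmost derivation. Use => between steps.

S=>sSrS=>serS=>sere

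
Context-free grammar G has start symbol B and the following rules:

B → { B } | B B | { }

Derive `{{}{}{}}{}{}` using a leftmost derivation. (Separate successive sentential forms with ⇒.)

B ⇒ BB ⇒ BBB ⇒ {B}BB ⇒ {BB}BB ⇒ {BBB}BB ⇒ {{}BB}BB ⇒ {{}{}B}BB ⇒ {{}{}{}}BB ⇒ {{}{}{}}{}B ⇒ {{}{}{}}{}{}

B ⇒ BB   [B → B B]
BB ⇒ BBB   [B → B B]
BBB ⇒ {B}BB   [B → { B }]
{B}BB ⇒ {BB}BB   [B → B B]
{BB}BB ⇒ {BBB}BB   [B → B B]
{BBB}BB ⇒ {{}BB}BB   [B → { }]
{{}BB}BB ⇒ {{}{}B}BB   [B → { }]
{{}{}B}BB ⇒ {{}{}{}}BB   [B → { }]
{{}{}{}}BB ⇒ {{}{}{}}{}B   [B → { }]
{{}{}{}}{}B ⇒ {{}{}{}}{}{}   [B → { }]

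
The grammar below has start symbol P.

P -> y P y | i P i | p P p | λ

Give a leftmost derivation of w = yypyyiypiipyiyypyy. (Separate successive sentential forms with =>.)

P => yPy => yyPyy => yypPpyy => yypyPypyy => yypyyPyypyy => yypyyiPiyypyy => yypyyiyPyiyypyy => yypyyiypPpyiyypyy => yypyyiypiPipyiyypyy => yypyyiypiipyiyypyy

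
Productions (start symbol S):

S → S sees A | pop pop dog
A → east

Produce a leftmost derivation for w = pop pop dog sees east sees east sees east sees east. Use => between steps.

S => S sees A => S sees A sees A => S sees A sees A sees A => S sees A sees A sees A sees A => pop pop dog sees A sees A sees A sees A => pop pop dog sees east sees A sees A sees A => pop pop dog sees east sees east sees A sees A => pop pop dog sees east sees east sees east sees A => pop pop dog sees east sees east sees east sees east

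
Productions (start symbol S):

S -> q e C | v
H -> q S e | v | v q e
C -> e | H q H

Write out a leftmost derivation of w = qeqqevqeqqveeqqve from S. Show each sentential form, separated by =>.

S => qeC   [S -> q e C]
qeC => qeHqH   [C -> H q H]
qeHqH => qeqSeqH   [H -> q S e]
qeqSeqH => qeqqeCeqH   [S -> q e C]
qeqqeCeqH => qeqqeHqHeqH   [C -> H q H]
qeqqeHqHeqH => qeqqevqeqHeqH   [H -> v q e]
qeqqevqeqHeqH => qeqqevqeqqSeeqH   [H -> q S e]
qeqqevqeqqSeeqH => qeqqevqeqqveeqH   [S -> v]
qeqqevqeqqveeqH => qeqqevqeqqveeqqSe   [H -> q S e]
qeqqevqeqqveeqqSe => qeqqevqeqqveeqqve   [S -> v]

S => qeC => qeHqH => qeqSeqH => qeqqeCeqH => qeqqeHqHeqH => qeqqevqeqHeqH => qeqqevqeqqSeeqH => qeqqevqeqqveeqH => qeqqevqeqqveeqqSe => qeqqevqeqqveeqqve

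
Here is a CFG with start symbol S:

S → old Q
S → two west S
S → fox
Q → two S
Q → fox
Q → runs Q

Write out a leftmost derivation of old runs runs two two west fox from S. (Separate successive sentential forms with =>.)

S => old Q => old runs Q => old runs runs Q => old runs runs two S => old runs runs two two west S => old runs runs two two west fox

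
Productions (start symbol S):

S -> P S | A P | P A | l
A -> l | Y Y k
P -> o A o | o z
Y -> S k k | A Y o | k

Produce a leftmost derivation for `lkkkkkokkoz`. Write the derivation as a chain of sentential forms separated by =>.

S=>AP=>YYkP=>AYoYkP=>YYkYoYkP=>SkkYkYoYkP=>lkkYkYoYkP=>lkkkkYoYkP=>lkkkkkoYkP=>lkkkkkokkP=>lkkkkkokkoz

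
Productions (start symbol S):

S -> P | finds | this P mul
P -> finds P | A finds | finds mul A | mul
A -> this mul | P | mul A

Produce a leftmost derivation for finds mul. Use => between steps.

S => P => finds P => finds mul

S => P   [S -> P]
P => finds P   [P -> finds P]
finds P => finds mul   [P -> mul]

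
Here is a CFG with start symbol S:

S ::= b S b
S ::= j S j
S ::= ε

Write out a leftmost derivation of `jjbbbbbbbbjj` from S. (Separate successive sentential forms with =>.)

S => jSj => jjSjj => jjbSbjj => jjbbSbbjj => jjbbbSbbbjj => jjbbbbSbbbbjj => jjbbbbbbbbjj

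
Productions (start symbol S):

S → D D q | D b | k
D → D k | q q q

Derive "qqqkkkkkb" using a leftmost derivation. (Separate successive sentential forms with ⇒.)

S ⇒ Db ⇒ Dkb ⇒ Dkkb ⇒ Dkkkb ⇒ Dkkkkb ⇒ Dkkkkkb ⇒ qqqkkkkkb

S ⇒ Db   [S → D b]
Db ⇒ Dkb   [D → D k]
Dkb ⇒ Dkkb   [D → D k]
Dkkb ⇒ Dkkkb   [D → D k]
Dkkkb ⇒ Dkkkkb   [D → D k]
Dkkkkb ⇒ Dkkkkkb   [D → D k]
Dkkkkkb ⇒ qqqkkkkkb   [D → q q q]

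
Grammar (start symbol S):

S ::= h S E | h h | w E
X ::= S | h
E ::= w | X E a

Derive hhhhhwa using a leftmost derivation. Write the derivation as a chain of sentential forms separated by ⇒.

S ⇒ hSE ⇒ hhhE ⇒ hhhXEa ⇒ hhhSEa ⇒ hhhhhEa ⇒ hhhhhwa

S ⇒ hSE   [S ::= h S E]
hSE ⇒ hhhE   [S ::= h h]
hhhE ⇒ hhhXEa   [E ::= X E a]
hhhXEa ⇒ hhhSEa   [X ::= S]
hhhSEa ⇒ hhhhhEa   [S ::= h h]
hhhhhEa ⇒ hhhhhwa   [E ::= w]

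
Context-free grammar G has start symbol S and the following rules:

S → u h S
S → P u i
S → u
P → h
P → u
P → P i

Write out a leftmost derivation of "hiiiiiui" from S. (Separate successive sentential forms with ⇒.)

S ⇒ Pui   [S → P u i]
Pui ⇒ Piui   [P → P i]
Piui ⇒ Piiui   [P → P i]
Piiui ⇒ Piiiui   [P → P i]
Piiiui ⇒ Piiiiui   [P → P i]
Piiiiui ⇒ Piiiiiui   [P → P i]
Piiiiiui ⇒ hiiiiiui   [P → h]

S ⇒ Pui ⇒ Piui ⇒ Piiui ⇒ Piiiui ⇒ Piiiiui ⇒ Piiiiiui ⇒ hiiiiiui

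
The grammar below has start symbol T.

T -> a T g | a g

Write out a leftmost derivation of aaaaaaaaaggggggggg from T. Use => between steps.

T => aTg => aaTgg => aaaTggg => aaaaTgggg => aaaaaTggggg => aaaaaaTgggggg => aaaaaaaTggggggg => aaaaaaaaTgggggggg => aaaaaaaaaggggggggg

T => aTg   [T -> a T g]
aTg => aaTgg   [T -> a T g]
aaTgg => aaaTggg   [T -> a T g]
aaaTggg => aaaaTgggg   [T -> a T g]
aaaaTgggg => aaaaaTggggg   [T -> a T g]
aaaaaTggggg => aaaaaaTgggggg   [T -> a T g]
aaaaaaTgggggg => aaaaaaaTggggggg   [T -> a T g]
aaaaaaaTggggggg => aaaaaaaaTgggggggg   [T -> a T g]
aaaaaaaaTgggggggg => aaaaaaaaaggggggggg   [T -> a g]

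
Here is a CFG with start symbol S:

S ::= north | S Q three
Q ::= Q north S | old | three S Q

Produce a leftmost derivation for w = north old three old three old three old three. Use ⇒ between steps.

S ⇒ S Q three   [S ::= S Q three]
S Q three ⇒ S Q three Q three   [S ::= S Q three]
S Q three Q three ⇒ S Q three Q three Q three   [S ::= S Q three]
S Q three Q three Q three ⇒ S Q three Q three Q three Q three   [S ::= S Q three]
S Q three Q three Q three Q three ⇒ north Q three Q three Q three Q three   [S ::= north]
north Q three Q three Q three Q three ⇒ north old three Q three Q three Q three   [Q ::= old]
north old three Q three Q three Q three ⇒ north old three old three Q three Q three   [Q ::= old]
north old three old three Q three Q three ⇒ north old three old three old three Q three   [Q ::= old]
north old three old three old three Q three ⇒ north old three old three old three old three   [Q ::= old]

S ⇒ S Q three ⇒ S Q three Q three ⇒ S Q three Q three Q three ⇒ S Q three Q three Q three Q three ⇒ north Q three Q three Q three Q three ⇒ north old three Q three Q three Q three ⇒ north old three old three Q three Q three ⇒ north old three old three old three Q three ⇒ north old three old three old three old three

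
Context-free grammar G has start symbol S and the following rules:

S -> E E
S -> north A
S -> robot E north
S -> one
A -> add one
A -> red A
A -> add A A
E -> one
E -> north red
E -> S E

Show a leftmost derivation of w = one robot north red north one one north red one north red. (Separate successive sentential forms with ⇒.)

S ⇒ E E   [S -> E E]
E E ⇒ S E E   [E -> S E]
S E E ⇒ E E E E   [S -> E E]
E E E E ⇒ one E E E   [E -> one]
one E E E ⇒ one S E E E   [E -> S E]
one S E E E ⇒ one robot E north E E E   [S -> robot E north]
one robot E north E E E ⇒ one robot north red north E E E   [E -> north red]
one robot north red north E E E ⇒ one robot north red north one E E   [E -> one]
one robot north red north one E E ⇒ one robot north red north one S E E   [E -> S E]
one robot north red north one S E E ⇒ one robot north red north one E E E E   [S -> E E]
one robot north red north one E E E E ⇒ one robot north red north one one E E E   [E -> one]
one robot north red north one one E E E ⇒ one robot north red north one one north red E E   [E -> north red]
one robot north red north one one north red E E ⇒ one robot north red north one one north red one E   [E -> one]
one robot north red north one one north red one E ⇒ one robot north red north one one north red one north red   [E -> north red]

S ⇒ E E ⇒ S E E ⇒ E E E E ⇒ one E E E ⇒ one S E E E ⇒ one robot E north E E E ⇒ one robot north red north E E E ⇒ one robot north red north one E E ⇒ one robot north red north one S E E ⇒ one robot north red north one E E E E ⇒ one robot north red north one one E E E ⇒ one robot north red north one one north red E E ⇒ one robot north red north one one north red one E ⇒ one robot north red north one one north red one north red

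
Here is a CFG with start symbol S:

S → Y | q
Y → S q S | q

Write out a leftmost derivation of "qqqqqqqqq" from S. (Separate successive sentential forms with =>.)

S=>Y=>SqS=>YqS=>SqSqS=>qqSqS=>qqYqS=>qqSqSqS=>qqYqSqS=>qqSqSqSqS=>qqYqSqSqS=>qqqqSqSqS=>qqqqqqSqS=>qqqqqqqqS=>qqqqqqqqq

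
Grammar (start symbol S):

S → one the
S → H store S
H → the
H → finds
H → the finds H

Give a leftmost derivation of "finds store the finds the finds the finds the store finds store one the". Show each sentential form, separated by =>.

S => H store S => finds store S => finds store H store S => finds store the finds H store S => finds store the finds the finds H store S => finds store the finds the finds the finds H store S => finds store the finds the finds the finds the store S => finds store the finds the finds the finds the store H store S => finds store the finds the finds the finds the store finds store S => finds store the finds the finds the finds the store finds store one the

S => H store S   [S → H store S]
H store S => finds store S   [H → finds]
finds store S => finds store H store S   [S → H store S]
finds store H store S => finds store the finds H store S   [H → the finds H]
finds store the finds H store S => finds store the finds the finds H store S   [H → the finds H]
finds store the finds the finds H store S => finds store the finds the finds the finds H store S   [H → the finds H]
finds store the finds the finds the finds H store S => finds store the finds the finds the finds the store S   [H → the]
finds store the finds the finds the finds the store S => finds store the finds the finds the finds the store H store S   [S → H store S]
finds store the finds the finds the finds the store H store S => finds store the finds the finds the finds the store finds store S   [H → finds]
finds store the finds the finds the finds the store finds store S => finds store the finds the finds the finds the store finds store one the   [S → one the]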